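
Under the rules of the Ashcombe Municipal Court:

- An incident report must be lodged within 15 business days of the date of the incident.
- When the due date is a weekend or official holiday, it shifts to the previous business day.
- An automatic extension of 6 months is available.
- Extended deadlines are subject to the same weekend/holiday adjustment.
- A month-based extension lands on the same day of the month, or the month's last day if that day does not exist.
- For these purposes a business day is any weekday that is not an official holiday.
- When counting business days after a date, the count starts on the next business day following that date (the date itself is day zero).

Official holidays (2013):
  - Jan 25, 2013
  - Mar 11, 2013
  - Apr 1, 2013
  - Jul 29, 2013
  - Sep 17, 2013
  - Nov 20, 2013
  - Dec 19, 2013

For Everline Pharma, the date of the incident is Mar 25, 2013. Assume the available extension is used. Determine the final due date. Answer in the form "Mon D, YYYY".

Counting 15 business days after Mar 25, 2013 (skipping weekends and listed holidays) reaches Apr 16, 2013.
Apr 16, 2013 is a Tuesday and not a listed holiday, so it stands.
Applying the 6 months extension: 6 months after Apr 16, 2013 is Oct 16, 2013.
Since Oct 16, 2013 is a Wednesday and not a holiday, the date is unchanged.
The final due date is Oct 16, 2013.

Oct 16, 2013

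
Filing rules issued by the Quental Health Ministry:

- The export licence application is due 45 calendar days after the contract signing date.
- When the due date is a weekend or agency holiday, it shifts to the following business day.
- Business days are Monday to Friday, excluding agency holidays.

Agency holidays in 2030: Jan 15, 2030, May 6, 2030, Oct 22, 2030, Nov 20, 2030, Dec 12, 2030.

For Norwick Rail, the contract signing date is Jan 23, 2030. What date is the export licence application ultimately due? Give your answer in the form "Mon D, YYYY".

Mar 11, 2030

Trigger date Jan 23, 2030 + 45 calendar days = Mar 9, 2030.
Mar 9, 2030 is a Saturday; the next business day is Mar 11, 2030 (Monday).
So the filing is due Mar 11, 2030.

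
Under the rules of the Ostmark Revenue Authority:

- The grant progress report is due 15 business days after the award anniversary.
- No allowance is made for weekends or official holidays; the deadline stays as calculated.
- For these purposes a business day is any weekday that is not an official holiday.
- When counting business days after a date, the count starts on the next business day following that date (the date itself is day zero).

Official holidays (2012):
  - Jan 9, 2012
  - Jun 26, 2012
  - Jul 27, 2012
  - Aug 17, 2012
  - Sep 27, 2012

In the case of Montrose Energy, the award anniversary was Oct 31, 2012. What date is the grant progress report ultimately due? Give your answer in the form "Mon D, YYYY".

Starting the day after Oct 31, 2012 and counting 15 business days lands on Nov 21, 2012.
Nov 21, 2012 is a Wednesday; no weekend or holiday adjustment applies.
Deadline: Nov 21, 2012.

Nov 21, 2012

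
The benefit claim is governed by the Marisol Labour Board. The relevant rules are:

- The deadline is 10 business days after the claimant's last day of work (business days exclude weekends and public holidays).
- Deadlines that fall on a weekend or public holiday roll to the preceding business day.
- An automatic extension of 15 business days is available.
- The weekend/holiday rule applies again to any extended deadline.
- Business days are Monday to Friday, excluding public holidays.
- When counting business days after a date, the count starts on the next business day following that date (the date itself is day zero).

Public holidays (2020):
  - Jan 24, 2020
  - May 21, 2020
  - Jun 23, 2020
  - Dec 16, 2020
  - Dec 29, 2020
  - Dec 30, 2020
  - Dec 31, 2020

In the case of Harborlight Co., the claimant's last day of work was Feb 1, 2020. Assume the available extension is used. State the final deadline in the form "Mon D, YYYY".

10 business days after Feb 1, 2020, excluding weekends and holidays, is Feb 14, 2020.
Feb 14, 2020 falls on a Friday, which is a business day, so no adjustment is needed.
Applying the 15-business-day extension: 15 business days after Feb 14, 2020 is Mar 6, 2020.
Since Mar 6, 2020 is a Friday and not a holiday, the date is unchanged.
The final due date is Mar 6, 2020.

Mar 6, 2020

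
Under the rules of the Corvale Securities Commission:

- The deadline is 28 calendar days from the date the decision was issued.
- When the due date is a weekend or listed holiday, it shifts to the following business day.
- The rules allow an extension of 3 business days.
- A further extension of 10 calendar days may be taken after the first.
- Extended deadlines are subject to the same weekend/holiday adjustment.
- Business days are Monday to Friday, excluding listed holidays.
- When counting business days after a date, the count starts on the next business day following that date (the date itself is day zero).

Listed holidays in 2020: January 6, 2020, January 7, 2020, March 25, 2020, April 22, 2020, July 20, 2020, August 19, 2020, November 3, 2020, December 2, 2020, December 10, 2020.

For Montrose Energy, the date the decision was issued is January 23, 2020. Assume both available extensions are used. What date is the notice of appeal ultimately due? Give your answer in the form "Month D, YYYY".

March 6, 2020

28 calendar days after January 23, 2020 is February 20, 2020.
February 20, 2020 (Thursday) is already a business day.
Counting 3 further business days from February 20, 2020 reaches February 25, 2020.
Since February 25, 2020 is a Tuesday and not a holiday, the date is unchanged.
With the 10-day extension, February 25, 2020 becomes March 6, 2020.
March 6, 2020 falls on a Friday, which is a business day, so no adjustment is needed.
Deadline: March 6, 2020.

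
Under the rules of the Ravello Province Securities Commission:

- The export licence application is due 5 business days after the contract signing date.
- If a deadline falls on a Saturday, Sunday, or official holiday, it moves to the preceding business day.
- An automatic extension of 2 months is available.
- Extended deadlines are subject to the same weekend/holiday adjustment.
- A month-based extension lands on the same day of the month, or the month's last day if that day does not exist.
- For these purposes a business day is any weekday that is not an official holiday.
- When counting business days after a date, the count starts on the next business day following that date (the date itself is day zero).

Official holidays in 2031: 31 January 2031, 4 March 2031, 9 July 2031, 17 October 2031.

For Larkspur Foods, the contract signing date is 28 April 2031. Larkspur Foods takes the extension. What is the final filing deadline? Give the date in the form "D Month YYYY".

4 July 2031

5 business days after 28 April 2031, excluding weekends and holidays, is 5 May 2031.
5 May 2031 (Monday) is already a business day.
Applying the 2 months extension: 2 months after 5 May 2031 is 5 July 2031.
5 July 2031 is a Saturday; the preceding business day is 4 July 2031 (Friday).
So the filing is due 4 July 2031.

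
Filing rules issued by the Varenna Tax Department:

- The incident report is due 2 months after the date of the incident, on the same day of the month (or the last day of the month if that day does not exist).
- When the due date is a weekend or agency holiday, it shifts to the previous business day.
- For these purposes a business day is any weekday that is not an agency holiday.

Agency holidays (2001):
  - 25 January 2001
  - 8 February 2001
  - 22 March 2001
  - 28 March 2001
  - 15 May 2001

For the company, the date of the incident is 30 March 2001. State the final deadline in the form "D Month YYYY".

2 months after 30 March 2001, on the same day of the month, is 30 May 2001.
30 May 2001 is a Wednesday and not a listed holiday, so it stands.
Deadline: 30 May 2001.

30 May 2001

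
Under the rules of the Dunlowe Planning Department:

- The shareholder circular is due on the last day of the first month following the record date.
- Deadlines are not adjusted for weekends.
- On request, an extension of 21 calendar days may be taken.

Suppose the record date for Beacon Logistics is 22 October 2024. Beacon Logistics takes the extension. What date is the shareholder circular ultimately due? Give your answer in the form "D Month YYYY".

21 December 2024

1 month after 22 October 2024 is November 2024; that month ends on 30 November 2024.
30 November 2024 falls on a Saturday. The rules make no weekend/holiday allowance, so it remains 30 November 2024.
With the 21-day extension, 30 November 2024 becomes 21 December 2024.
21 December 2024 is a Saturday; no weekend or holiday adjustment applies.
Deadline: 21 December 2024.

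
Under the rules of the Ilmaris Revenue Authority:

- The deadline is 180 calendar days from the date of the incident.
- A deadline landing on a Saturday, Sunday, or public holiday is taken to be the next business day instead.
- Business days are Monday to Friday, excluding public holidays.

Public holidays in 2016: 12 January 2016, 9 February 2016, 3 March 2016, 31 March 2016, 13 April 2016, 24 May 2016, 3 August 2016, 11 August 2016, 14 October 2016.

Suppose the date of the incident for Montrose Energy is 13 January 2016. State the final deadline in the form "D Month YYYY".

11 July 2016

Adding 180 calendar days to 13 January 2016 gives 11 July 2016.
11 July 2016 falls on a Monday, which is a business day, so no adjustment is needed.
Deadline: 11 July 2016.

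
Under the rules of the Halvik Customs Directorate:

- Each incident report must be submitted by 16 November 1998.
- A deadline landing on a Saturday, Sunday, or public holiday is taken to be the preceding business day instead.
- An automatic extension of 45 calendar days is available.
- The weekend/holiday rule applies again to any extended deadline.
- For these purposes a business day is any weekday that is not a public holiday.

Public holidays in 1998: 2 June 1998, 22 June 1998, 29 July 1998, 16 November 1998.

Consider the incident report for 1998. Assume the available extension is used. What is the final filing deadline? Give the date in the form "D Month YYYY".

Start from the fixed due date, 16 November 1998.
16 November 1998 falls on a listed holiday. Rolling to the preceding business day gives 13 November 1998, a Friday.
Applying the 45-calendar-day extension: 13 November 1998 + 45 days = 28 December 1998.
28 December 1998 is a Monday and not a listed holiday, so it stands.
Final deadline: 28 December 1998.

28 December 1998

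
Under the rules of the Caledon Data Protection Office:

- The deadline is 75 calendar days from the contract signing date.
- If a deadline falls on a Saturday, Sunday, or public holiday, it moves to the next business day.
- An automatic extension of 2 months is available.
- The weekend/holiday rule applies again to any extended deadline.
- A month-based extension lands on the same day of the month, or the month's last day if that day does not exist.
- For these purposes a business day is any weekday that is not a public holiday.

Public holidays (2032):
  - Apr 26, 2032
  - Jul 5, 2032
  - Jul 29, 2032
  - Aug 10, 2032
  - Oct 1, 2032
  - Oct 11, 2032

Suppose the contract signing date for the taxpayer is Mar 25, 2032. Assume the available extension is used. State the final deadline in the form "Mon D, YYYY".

Aug 9, 2032

Adding 75 calendar days to Mar 25, 2032 gives Jun 8, 2032.
Jun 8, 2032 (Tuesday) is already a business day.
Add 2 months to Jun 8, 2032: Aug 8, 2032.
Aug 8, 2032 is a Sunday, so it moves to the next business day, Aug 9, 2032 (Monday).
Final deadline: Aug 9, 2032.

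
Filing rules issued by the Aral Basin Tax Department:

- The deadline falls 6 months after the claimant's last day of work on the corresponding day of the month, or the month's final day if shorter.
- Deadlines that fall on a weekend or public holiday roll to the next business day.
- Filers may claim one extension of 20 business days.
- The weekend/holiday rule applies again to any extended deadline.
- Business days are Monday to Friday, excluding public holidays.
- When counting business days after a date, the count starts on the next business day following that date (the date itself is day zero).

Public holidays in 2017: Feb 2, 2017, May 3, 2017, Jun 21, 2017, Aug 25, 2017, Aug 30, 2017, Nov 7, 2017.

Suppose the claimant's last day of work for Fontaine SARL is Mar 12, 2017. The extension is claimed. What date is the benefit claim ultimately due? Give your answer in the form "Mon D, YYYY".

Oct 10, 2017

Moving 6 months forward from Mar 12, 2017 on the corresponding day gives Sep 12, 2017.
Since Sep 12, 2017 is a Tuesday and not a holiday, the date is unchanged.
Applying the 20-business-day extension: 20 business days after Sep 12, 2017 is Oct 10, 2017.
Oct 10, 2017 (Tuesday) is already a business day.
So the filing is due Oct 10, 2017.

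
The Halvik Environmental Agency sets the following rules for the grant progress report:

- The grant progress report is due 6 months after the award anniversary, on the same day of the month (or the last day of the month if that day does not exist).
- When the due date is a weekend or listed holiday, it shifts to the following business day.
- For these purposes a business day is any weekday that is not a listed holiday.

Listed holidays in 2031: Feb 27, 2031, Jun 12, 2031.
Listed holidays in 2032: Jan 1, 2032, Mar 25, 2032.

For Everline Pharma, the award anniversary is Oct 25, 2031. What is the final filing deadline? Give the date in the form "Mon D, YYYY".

Apr 26, 2032

Moving 6 months forward from Oct 25, 2031 on the corresponding day gives Apr 25, 2032.
Apr 25, 2032 is a Sunday; the next business day is Apr 26, 2032 (Monday).
The final due date is Apr 26, 2032.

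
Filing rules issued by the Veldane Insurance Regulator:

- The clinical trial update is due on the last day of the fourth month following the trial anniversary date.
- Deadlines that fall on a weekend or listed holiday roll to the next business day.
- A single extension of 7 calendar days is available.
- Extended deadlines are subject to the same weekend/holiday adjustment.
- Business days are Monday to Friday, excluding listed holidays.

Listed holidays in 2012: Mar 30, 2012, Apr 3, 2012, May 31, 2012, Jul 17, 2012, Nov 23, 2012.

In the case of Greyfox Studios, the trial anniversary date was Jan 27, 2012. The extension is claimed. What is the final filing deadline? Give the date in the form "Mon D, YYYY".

4 months after Jan 27, 2012 is May 2012; that month ends on May 31, 2012.
May 31, 2012 falls on a listed holiday. Rolling to the next business day gives Jun 1, 2012, a Friday.
The 7-calendar-day extension moves the deadline from Jun 1, 2012 to Jun 8, 2012.
Since Jun 8, 2012 is a Friday and not a holiday, the date is unchanged.
Final deadline: Jun 8, 2012.

Jun 8, 2012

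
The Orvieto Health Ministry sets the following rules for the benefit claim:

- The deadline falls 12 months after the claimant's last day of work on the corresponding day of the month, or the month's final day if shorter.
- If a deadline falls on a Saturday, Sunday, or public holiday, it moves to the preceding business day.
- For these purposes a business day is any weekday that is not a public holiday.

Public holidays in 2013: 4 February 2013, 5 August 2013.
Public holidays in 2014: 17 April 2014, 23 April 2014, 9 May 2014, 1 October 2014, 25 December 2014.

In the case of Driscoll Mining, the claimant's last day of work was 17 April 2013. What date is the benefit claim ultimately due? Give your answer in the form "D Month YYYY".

16 April 2014

12 months after 17 April 2013, on the same day of the month, is 17 April 2014.
Because 17 April 2014 is a listed holiday, the deadline becomes 16 April 2014 (Wednesday).
Final deadline: 16 April 2014.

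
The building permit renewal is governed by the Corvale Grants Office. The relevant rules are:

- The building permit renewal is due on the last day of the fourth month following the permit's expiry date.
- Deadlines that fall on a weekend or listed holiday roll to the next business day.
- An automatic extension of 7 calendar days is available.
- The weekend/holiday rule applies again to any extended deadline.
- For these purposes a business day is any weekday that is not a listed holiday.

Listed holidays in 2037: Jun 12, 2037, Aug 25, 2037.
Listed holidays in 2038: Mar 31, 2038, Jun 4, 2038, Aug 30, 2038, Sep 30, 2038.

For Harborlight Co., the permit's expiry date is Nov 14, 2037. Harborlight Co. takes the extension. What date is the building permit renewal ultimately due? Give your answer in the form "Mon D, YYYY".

Apr 8, 2038

4 months after Nov 14, 2037 falls in March 2038; the last day of that month is Mar 31, 2038.
Because Mar 31, 2038 is a listed holiday, the deadline becomes Apr 1, 2038 (Thursday).
Add the 7 calendar-day extension to Apr 1, 2038: Apr 8, 2038.
Apr 8, 2038 falls on a Thursday, which is a business day, so no adjustment is needed.
Final deadline: Apr 8, 2038.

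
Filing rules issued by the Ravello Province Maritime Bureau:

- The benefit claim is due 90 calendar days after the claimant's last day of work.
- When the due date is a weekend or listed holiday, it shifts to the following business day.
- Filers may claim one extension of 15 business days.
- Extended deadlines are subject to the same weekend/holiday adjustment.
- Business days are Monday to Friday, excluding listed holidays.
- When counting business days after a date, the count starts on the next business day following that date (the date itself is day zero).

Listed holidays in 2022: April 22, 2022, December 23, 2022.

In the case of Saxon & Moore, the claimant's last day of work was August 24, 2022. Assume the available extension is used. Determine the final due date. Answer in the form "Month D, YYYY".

December 13, 2022

90 calendar days after August 24, 2022 is November 22, 2022.
Since November 22, 2022 is a Tuesday and not a holiday, the date is unchanged.
Applying the 15-business-day extension: 15 business days after November 22, 2022 is December 13, 2022.
Since December 13, 2022 is a Tuesday and not a holiday, the date is unchanged.
The final due date is December 13, 2022.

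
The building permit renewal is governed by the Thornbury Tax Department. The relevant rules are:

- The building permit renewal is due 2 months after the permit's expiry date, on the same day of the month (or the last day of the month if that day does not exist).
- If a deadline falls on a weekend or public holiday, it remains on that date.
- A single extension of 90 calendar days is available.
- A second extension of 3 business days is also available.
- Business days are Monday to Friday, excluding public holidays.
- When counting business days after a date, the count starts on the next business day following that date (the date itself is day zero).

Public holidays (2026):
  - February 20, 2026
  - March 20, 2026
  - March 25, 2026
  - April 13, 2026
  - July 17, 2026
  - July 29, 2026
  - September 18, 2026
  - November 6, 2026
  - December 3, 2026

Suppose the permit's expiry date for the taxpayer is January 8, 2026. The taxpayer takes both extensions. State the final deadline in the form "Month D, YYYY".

June 10, 2026

2 months after January 8, 2026, on the same day of the month, is March 8, 2026.
No adjustment is made for weekends or holidays, so March 8, 2026 stands.
Add the 90 calendar-day extension to March 8, 2026: June 6, 2026.
No adjustment is made for weekends or holidays, so June 6, 2026 stands.
Counting 3 further business days from June 6, 2026 reaches June 10, 2026.
June 10, 2026 is a Wednesday; no weekend or holiday adjustment applies.
Deadline: June 10, 2026.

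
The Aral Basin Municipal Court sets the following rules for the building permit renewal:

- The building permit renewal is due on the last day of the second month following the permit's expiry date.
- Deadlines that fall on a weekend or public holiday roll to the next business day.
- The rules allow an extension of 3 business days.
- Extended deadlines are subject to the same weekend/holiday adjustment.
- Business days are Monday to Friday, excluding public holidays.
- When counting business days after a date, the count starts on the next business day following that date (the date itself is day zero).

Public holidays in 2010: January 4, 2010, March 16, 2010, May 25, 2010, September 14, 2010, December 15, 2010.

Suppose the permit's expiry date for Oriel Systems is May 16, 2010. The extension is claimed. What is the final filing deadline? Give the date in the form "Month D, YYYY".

August 5, 2010

2 months after May 16, 2010 falls in July 2010; the last day of that month is July 31, 2010.
July 31, 2010 falls on a Saturday. Rolling to the next business day gives August 2, 2010, a Monday.
The 3-business-day extension runs from August 2, 2010 to August 5, 2010.
August 5, 2010 falls on a Thursday, which is a business day, so no adjustment is needed.
Deadline: August 5, 2010.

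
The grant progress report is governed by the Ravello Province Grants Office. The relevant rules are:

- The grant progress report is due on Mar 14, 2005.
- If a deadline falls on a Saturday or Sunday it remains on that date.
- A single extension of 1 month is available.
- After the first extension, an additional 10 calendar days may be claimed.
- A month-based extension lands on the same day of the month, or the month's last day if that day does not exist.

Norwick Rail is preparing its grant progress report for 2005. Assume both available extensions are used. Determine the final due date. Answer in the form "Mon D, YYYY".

The stated deadline is Mar 14, 2005.
Mar 14, 2005 falls on a Monday. The rules make no weekend/holiday allowance, so it remains Mar 14, 2005.
Add 1 month to Mar 14, 2005: Apr 14, 2005.
Apr 14, 2005 falls on a Thursday. The rules make no weekend/holiday allowance, so it remains Apr 14, 2005.
The 10-calendar-day extension moves the deadline from Apr 14, 2005 to Apr 24, 2005.
No adjustment is made for weekends or holidays, so Apr 24, 2005 stands.
Final deadline: Apr 24, 2005.

Apr 24, 2005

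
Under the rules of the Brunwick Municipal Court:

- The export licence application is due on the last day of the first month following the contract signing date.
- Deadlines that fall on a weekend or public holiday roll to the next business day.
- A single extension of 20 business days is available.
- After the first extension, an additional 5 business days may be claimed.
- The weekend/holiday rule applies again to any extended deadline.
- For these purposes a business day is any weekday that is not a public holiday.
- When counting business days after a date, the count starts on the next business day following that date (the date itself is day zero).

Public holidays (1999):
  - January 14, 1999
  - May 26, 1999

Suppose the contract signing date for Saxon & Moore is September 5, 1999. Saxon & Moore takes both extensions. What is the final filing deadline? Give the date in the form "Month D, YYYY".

1 month after September 5, 1999 is October 1999; that month ends on October 31, 1999.
October 31, 1999 is a Sunday; the next business day is November 1, 1999 (Monday).
Counting 20 further business days from November 1, 1999 reaches November 29, 1999.
November 29, 1999 is a Monday and not a listed holiday, so it stands.
The 5-business-day extension runs from November 29, 1999 to December 6, 1999.
December 6, 1999 is a Monday and not a listed holiday, so it stands.
So the filing is due December 6, 1999.

December 6, 1999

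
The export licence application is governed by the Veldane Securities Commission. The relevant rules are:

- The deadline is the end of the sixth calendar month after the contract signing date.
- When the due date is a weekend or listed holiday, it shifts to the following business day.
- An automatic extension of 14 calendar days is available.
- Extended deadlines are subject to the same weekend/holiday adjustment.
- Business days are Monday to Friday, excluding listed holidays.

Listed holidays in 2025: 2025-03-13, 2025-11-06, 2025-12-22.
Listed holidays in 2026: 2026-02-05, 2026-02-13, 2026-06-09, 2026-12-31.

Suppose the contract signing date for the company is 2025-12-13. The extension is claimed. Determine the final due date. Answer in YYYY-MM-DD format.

6 months after 2025-12-13 is June 2026; that month ends on 2026-06-30.
Since 2026-06-30 is a Tuesday and not a holiday, the date is unchanged.
With the 14-day extension, 2026-06-30 becomes 2026-07-14.
Since 2026-07-14 is a Tuesday and not a holiday, the date is unchanged.
Deadline: 2026-07-14.

2026-07-14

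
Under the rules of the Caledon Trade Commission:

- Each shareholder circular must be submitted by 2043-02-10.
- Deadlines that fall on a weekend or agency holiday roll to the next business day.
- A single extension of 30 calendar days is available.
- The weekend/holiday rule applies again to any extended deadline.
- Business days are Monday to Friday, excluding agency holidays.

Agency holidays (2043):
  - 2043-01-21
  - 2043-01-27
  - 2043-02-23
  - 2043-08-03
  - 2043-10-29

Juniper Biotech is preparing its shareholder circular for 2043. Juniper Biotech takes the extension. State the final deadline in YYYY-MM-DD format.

2043-03-12

The statutory due date is 2043-02-10.
2043-02-10 falls on a Tuesday, which is a business day, so no adjustment is needed.
Applying the 30-calendar-day extension: 2043-02-10 + 30 days = 2043-03-12.
Since 2043-03-12 is a Thursday and not a holiday, the date is unchanged.
The final due date is 2043-03-12.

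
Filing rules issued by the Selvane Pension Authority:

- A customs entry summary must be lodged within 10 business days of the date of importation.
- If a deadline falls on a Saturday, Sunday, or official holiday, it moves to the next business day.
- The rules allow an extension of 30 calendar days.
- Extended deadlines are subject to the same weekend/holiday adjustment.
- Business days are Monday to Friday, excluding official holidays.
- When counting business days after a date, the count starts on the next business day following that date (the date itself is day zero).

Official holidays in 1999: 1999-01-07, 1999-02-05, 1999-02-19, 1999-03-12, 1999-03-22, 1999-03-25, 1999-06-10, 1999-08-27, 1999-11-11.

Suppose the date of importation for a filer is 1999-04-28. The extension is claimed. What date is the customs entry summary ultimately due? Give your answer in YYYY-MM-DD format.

1999-06-11

Starting the day after 1999-04-28 and counting 10 business days lands on 1999-05-12.
1999-05-12 (Wednesday) is already a business day.
With the 30-day extension, 1999-05-12 becomes 1999-06-11.
1999-06-11 is a Friday and not a listed holiday, so it stands.
Final deadline: 1999-06-11.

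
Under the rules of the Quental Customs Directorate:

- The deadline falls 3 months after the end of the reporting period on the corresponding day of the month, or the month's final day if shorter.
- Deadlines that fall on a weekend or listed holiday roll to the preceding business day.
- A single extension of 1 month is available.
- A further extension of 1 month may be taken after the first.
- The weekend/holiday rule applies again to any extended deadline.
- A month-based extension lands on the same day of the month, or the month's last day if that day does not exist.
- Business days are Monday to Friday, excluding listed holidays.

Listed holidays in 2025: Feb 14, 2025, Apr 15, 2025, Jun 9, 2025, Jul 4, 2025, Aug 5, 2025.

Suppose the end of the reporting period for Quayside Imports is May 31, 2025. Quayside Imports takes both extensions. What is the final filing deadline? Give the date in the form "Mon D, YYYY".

3 months from May 31, 2025 is Aug 31, 2025.
Because Aug 31, 2025 is a Sunday, the deadline becomes Aug 29, 2025 (Friday).
Applying the 1 month extension: 1 month after Aug 29, 2025 is Sep 29, 2025.
Sep 29, 2025 falls on a Monday, which is a business day, so no adjustment is needed.
The 1 month extension carries Sep 29, 2025 to Oct 29, 2025.
Oct 29, 2025 falls on a Wednesday, which is a business day, so no adjustment is needed.
So the filing is due Oct 29, 2025.

Oct 29, 2025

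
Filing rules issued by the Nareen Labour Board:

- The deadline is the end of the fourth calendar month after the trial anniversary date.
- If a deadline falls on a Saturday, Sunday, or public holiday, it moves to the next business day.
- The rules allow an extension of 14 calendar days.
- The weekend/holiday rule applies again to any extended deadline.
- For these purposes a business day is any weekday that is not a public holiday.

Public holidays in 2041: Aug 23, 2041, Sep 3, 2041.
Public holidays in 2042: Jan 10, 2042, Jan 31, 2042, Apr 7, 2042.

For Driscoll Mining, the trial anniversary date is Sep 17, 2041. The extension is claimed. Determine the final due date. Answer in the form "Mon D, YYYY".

4 months after Sep 17, 2041 falls in January 2042; the last day of that month is Jan 31, 2042.
Because Jan 31, 2042 is a listed holiday, the deadline becomes Feb 3, 2042 (Monday).
With the 14-day extension, Feb 3, 2042 becomes Feb 17, 2042.
Feb 17, 2042 falls on a Monday, which is a business day, so no adjustment is needed.
The final due date is Feb 17, 2042.

Feb 17, 2042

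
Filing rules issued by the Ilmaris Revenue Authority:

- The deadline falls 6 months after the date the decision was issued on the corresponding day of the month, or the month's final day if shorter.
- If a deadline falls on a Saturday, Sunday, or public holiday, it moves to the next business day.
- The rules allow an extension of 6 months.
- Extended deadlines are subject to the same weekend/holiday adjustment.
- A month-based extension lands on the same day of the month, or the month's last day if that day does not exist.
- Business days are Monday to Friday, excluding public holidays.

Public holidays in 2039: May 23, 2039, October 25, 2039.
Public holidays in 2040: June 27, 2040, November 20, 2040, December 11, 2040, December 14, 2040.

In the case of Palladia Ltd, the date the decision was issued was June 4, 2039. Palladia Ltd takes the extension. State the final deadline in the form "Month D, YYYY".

June 5, 2040

6 months after June 4, 2039, on the same day of the month, is December 4, 2039.
December 4, 2039 falls on a Sunday. Rolling to the next business day gives December 5, 2039, a Monday.
Applying the 6 months extension: 6 months after December 5, 2039 is June 5, 2040.
June 5, 2040 is a Tuesday and not a listed holiday, so it stands.
Deadline: June 5, 2040.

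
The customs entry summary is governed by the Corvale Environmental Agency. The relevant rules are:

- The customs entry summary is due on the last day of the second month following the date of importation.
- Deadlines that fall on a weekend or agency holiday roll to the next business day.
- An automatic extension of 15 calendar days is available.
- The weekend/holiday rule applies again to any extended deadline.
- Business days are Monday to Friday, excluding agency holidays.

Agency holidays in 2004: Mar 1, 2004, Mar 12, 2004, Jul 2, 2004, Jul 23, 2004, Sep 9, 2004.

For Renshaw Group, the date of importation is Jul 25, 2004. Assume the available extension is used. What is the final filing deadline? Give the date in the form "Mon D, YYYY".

Oct 15, 2004

2 months after Jul 25, 2004 falls in September 2004; the last day of that month is Sep 30, 2004.
Sep 30, 2004 falls on a Thursday, which is a business day, so no adjustment is needed.
With the 15-day extension, Sep 30, 2004 becomes Oct 15, 2004.
Oct 15, 2004 (Friday) is already a business day.
The final due date is Oct 15, 2004.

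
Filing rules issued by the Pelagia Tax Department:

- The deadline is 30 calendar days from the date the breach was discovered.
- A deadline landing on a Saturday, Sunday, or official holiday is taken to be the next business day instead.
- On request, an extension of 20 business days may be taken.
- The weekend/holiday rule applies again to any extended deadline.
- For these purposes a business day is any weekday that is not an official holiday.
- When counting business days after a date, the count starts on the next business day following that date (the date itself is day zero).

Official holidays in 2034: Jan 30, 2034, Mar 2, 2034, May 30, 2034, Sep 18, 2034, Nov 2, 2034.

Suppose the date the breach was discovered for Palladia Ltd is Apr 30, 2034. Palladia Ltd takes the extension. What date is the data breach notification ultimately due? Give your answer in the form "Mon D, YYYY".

Jun 28, 2034

Adding 30 calendar days to Apr 30, 2034 gives May 30, 2034.
May 30, 2034 is a listed holiday, so it moves to the next business day, May 31, 2034 (Wednesday).
Counting 20 further business days from May 31, 2034 reaches Jun 28, 2034.
Since Jun 28, 2034 is a Wednesday and not a holiday, the date is unchanged.
Deadline: Jun 28, 2034.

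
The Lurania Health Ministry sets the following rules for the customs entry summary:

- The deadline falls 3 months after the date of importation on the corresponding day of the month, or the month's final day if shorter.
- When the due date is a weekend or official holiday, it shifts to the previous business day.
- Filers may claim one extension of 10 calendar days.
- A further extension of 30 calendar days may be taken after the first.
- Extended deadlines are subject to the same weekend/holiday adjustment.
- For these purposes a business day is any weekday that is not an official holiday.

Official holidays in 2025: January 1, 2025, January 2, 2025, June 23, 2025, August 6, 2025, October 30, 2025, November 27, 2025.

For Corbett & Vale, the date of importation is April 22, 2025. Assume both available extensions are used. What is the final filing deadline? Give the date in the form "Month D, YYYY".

August 29, 2025

3 months after April 22, 2025, on the same day of the month, is July 22, 2025.
July 22, 2025 is a Tuesday and not a listed holiday, so it stands.
With the 10-day extension, July 22, 2025 becomes August 1, 2025.
August 1, 2025 is a Friday and not a listed holiday, so it stands.
The 30-calendar-day extension moves the deadline from August 1, 2025 to August 31, 2025.
August 31, 2025 is a Sunday, so it moves to the preceding business day, August 29, 2025 (Friday).
Final deadline: August 29, 2025.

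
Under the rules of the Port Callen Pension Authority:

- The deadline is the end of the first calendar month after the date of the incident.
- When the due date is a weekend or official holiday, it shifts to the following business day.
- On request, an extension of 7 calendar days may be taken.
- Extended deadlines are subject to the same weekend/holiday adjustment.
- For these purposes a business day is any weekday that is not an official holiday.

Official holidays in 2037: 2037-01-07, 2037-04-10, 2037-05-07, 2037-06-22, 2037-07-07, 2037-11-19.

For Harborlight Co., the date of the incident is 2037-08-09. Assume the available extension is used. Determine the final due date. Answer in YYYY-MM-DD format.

1 month after 2037-08-09 falls in September 2037; the last day of that month is 2037-09-30.
2037-09-30 is a Wednesday and not a listed holiday, so it stands.
Applying the 7-calendar-day extension: 2037-09-30 + 7 days = 2037-10-07.
2037-10-07 (Wednesday) is already a business day.
So the filing is due 2037-10-07.

2037-10-07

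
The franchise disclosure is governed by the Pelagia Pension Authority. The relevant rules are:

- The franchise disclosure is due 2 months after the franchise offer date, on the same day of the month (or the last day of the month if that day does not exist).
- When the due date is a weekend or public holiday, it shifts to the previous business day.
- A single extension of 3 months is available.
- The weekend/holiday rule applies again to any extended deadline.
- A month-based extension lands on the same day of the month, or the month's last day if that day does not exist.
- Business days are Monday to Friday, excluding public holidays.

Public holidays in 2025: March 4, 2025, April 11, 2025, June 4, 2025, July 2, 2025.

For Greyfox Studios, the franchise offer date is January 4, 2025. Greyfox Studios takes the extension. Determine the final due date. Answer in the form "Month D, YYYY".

June 3, 2025

2 months from January 4, 2025 is March 4, 2025.
Because March 4, 2025 is a listed holiday, the deadline becomes March 3, 2025 (Monday).
Applying the 3 months extension: 3 months after March 3, 2025 is June 3, 2025.
June 3, 2025 falls on a Tuesday, which is a business day, so no adjustment is needed.
Deadline: June 3, 2025.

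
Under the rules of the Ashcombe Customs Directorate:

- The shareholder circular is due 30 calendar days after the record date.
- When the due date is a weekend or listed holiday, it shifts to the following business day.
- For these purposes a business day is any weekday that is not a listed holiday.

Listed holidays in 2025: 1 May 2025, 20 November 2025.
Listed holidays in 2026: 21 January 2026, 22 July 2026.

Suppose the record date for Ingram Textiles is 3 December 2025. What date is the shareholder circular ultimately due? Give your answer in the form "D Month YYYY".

2 January 2026

From 3 December 2025, 30 calendar days later is 2 January 2026.
2 January 2026 (Friday) is already a business day.
So the filing is due 2 January 2026.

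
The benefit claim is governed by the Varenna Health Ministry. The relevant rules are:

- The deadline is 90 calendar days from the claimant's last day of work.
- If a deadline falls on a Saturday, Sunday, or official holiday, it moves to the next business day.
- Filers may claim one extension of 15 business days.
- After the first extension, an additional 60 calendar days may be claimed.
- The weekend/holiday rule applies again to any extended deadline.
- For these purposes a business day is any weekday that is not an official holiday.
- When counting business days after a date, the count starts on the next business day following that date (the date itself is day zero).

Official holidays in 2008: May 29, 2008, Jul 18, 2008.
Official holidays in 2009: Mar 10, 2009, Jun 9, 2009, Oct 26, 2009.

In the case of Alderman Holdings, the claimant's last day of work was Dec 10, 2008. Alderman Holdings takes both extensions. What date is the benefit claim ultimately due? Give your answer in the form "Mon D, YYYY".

90 calendar days after Dec 10, 2008 is Mar 10, 2009.
Because Mar 10, 2009 is a listed holiday, the deadline becomes Mar 11, 2009 (Wednesday).
Applying the 15-business-day extension: 15 business days after Mar 11, 2009 is Apr 1, 2009.
Apr 1, 2009 is a Wednesday and not a listed holiday, so it stands.
With the 60-day extension, Apr 1, 2009 becomes May 31, 2009.
May 31, 2009 is a Sunday, so it moves to the next business day, Jun 1, 2009 (Monday).
The final due date is Jun 1, 2009.

Jun 1, 2009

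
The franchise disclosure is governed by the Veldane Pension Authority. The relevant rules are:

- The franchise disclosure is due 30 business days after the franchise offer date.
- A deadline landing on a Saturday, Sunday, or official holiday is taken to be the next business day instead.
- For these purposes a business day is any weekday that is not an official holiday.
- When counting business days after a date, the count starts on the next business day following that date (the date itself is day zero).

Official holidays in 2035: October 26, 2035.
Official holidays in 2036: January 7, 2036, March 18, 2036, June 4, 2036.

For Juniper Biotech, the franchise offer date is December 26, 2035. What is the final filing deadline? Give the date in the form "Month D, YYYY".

February 7, 2036

30 business days after December 26, 2035, excluding weekends and holidays, is February 7, 2036.
February 7, 2036 (Thursday) is already a business day.
The final due date is February 7, 2036.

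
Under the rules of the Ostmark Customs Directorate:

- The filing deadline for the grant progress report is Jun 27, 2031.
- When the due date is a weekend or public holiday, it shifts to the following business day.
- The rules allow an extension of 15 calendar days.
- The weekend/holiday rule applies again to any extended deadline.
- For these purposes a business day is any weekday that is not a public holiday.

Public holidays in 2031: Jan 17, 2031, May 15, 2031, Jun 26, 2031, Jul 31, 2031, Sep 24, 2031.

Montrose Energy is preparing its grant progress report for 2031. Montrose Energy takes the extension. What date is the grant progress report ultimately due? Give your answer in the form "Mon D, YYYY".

Jul 14, 2031

The statutory due date is Jun 27, 2031.
Jun 27, 2031 (Friday) is already a business day.
The 15-calendar-day extension moves the deadline from Jun 27, 2031 to Jul 12, 2031.
Because Jul 12, 2031 is a Saturday, the deadline becomes Jul 14, 2031 (Monday).
So the filing is due Jul 14, 2031.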